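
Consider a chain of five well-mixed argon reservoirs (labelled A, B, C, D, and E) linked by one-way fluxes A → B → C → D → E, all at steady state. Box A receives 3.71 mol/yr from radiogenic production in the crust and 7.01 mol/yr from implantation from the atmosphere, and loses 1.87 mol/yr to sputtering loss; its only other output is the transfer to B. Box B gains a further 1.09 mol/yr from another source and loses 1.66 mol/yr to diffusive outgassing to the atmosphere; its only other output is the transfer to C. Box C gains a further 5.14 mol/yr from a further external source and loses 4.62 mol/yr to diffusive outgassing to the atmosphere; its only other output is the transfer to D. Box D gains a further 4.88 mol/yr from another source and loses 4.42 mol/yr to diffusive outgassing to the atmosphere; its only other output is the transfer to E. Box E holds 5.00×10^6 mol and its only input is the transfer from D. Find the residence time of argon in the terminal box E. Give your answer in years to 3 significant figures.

540000 yr

Box A: F(A→B) = (3.71 + 7.01) − 1.87 = 8.8500 mol/yr.
Box B: F(B→C) = (8.8500 + 1.09) − 1.66 = 8.2800 mol/yr.
Box C: F(C→D) = (8.2800 + 5.14) − 4.62 = 8.8000 mol/yr.
Box D: F(D→E) = (8.8000 + 4.88) − 4.42 = 9.2600 mol/yr.
Box E throughput = its input = 9.2600 mol/yr; τ = 5.00×10^6 / 9.2600 = 540000 yr.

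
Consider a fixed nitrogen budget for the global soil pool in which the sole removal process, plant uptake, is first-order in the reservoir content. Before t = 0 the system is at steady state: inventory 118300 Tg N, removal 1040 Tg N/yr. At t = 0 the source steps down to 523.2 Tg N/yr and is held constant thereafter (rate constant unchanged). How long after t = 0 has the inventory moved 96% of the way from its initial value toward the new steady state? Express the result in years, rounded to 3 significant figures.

366 yr

τ = M₀/F₀ = 118300/1040 = 113.8 yr.
The remaining gap fraction is e^(−t/τ); 96% covered ⇒ e^(−t/τ) = 0.0400.
t = −τ ln(0.0400) = 113.8 × 3.219 = 366.1 yr.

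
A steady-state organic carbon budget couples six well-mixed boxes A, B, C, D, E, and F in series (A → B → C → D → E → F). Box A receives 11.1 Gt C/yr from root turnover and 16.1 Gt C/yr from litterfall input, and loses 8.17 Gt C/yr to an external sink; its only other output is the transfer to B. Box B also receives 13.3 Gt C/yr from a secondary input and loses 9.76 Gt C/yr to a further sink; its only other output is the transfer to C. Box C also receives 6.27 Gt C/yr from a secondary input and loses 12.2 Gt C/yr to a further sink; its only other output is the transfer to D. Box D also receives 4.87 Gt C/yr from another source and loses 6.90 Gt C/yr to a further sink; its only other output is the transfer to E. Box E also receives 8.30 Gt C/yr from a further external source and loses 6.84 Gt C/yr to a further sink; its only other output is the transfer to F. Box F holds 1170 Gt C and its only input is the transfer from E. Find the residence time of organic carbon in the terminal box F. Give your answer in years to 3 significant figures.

72.8 yr

Box A: F(A→B) = (11.1 + 16.1) − 8.17 = 19.030 Gt C/yr.
Box B: F(B→C) = (19.030 + 13.3) − 9.76 = 22.570 Gt C/yr.
Box C: F(C→D) = (22.570 + 6.27) − 12.2 = 16.640 Gt C/yr.
Box D: F(D→E) = (16.640 + 4.87) − 6.90 = 14.610 Gt C/yr.
Box E: F(E→F) = (14.610 + 8.30) − 6.84 = 16.070 Gt C/yr.
Box F throughput = its input = 16.070 Gt C/yr; τ = 1170 / 16.070 = 72.81 yr.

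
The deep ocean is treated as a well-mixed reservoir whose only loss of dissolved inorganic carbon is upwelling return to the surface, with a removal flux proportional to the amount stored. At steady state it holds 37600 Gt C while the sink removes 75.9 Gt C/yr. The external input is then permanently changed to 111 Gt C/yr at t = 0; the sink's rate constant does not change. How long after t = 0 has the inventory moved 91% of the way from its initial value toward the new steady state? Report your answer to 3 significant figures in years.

1190 yr

τ = M₀/F₀ = 37600/75.9 = 495.4 yr.
The remaining gap fraction is e^(−t/τ); 91% covered ⇒ e^(−t/τ) = 0.0900.
t = −τ ln(0.0900) = 495.4 × 2.408 = 1193 yr.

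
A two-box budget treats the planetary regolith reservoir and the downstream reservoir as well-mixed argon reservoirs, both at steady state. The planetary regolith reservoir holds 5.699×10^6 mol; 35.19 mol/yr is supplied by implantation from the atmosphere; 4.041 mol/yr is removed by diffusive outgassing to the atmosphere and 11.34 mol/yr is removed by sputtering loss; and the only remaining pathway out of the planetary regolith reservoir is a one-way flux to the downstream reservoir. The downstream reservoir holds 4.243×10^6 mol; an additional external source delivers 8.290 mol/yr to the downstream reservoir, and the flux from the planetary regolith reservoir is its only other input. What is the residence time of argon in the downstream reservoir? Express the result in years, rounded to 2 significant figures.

Balance the planetary regolith reservoir: ΣF_in = 35.190 mol/yr.
Flux to the downstream reservoir = ΣF_in − (4.041 + 11.34) = 19.809 mol/yr.
Total input to the downstream reservoir = 19.809 + 8.290 = 28.099 mol/yr; at steady state this equals its total output.
τ = M / F = 4.243×10^6 / 28.099 = 151000 yr.

150000 yr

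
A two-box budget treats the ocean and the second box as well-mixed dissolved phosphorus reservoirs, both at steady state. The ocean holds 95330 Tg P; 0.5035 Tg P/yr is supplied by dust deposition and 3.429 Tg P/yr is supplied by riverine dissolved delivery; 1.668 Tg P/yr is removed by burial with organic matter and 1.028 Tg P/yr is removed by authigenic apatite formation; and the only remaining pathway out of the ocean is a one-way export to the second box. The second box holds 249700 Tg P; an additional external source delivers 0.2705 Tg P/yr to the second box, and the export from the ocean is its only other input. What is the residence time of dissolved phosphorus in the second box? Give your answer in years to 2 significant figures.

170000 yr

Balance the ocean: ΣF_in = 0.5035 + 3.429 = 3.9325 Tg P/yr.
Export to the second box = ΣF_in − (1.668 + 1.028) = 1.2365 Tg P/yr.
Total input to the second box = 1.2365 + 0.2705 = 1.5070 Tg P/yr; at steady state this equals its total output.
τ = M / F = 249700 / 1.5070 = 165700 yr.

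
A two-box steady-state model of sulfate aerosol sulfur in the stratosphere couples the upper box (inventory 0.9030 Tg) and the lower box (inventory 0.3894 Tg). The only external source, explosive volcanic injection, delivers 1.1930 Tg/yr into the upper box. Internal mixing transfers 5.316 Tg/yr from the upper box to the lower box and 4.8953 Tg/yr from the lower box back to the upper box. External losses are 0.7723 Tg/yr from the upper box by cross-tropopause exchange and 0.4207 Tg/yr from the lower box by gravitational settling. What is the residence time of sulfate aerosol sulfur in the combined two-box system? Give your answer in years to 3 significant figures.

1.08 yr

For the system as a whole, the A↔B exchange is internal and contributes nothing to the throughput; only the external sinks remove mass.
M_total = 0.9030 + 0.3894 = 1.2924 Tg.
ΣF_external_out = 0.7723 + 0.4207 = 1.1930 Tg/yr.
τ = M_total / ΣF_ext = 1.2924 / 1.1930 = 1.083 yr.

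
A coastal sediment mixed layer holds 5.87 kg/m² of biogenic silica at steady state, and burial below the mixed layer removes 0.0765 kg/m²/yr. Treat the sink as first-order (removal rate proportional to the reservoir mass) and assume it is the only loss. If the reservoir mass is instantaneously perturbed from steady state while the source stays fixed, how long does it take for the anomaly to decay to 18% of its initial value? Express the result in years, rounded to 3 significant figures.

For a linear reservoir the anomaly decays as exp(−t/τ) with τ = M/F = 5.87/0.0765 = 76.73 yr.
exp(−t/τ) = 0.18 ⇒ t = −τ ln(0.18) = 76.73 × 1.715 = 131.6 yr.

132 yr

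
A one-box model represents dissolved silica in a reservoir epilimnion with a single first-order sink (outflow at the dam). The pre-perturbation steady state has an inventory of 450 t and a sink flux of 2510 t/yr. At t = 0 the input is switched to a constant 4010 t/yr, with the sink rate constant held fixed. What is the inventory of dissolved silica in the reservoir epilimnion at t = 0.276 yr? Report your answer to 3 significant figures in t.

661 t

The sink rate constant is k = F₀/M₀ = 2510/450 = 5.578 yr⁻¹.
Solving dM/dt = F₁ − kM with M(0) = M₀ gives M(t) = F₁/k + (M₀ − F₁/k)·e^(−kt).
F₁/k = 4010/5.578 = 718.92 t; kt = 5.578 × 0.276 = 1.539, e^(−kt) = 0.2145.
M(0.276) = 718.92 + (450 − 718.92) × 0.2145 = 718.92 − 57.68 = 661.24 t.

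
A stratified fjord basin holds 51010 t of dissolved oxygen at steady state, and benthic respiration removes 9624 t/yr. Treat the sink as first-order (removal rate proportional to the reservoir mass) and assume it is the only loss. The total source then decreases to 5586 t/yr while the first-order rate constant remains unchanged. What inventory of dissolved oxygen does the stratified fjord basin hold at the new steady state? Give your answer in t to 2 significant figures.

Rate constant k = F/M = 9624 / 51010 = 0.1887 yr⁻¹.
At the new steady state, source = k·M_new ⇒ M_new = 5586 / 0.1887 = 29610 t.
(Equivalently M_new = M × F_new/F_old = 51010 × 5586/9624.)

30000 t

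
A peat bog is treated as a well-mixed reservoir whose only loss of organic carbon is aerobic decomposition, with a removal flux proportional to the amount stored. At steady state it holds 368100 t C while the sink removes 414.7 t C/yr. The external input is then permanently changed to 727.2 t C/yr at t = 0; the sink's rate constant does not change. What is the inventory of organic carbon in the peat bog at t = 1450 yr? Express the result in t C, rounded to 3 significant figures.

591000 t C

The sink rate constant is k = F₀/M₀ = 414.7/368100 = 0.001127 yr⁻¹.
Solving dM/dt = F₁ − kM with M(0) = M₀ gives M(t) = F₁/k + (M₀ − F₁/k)·e^(−kt).
F₁/k = 727.2/0.001127 = 645480 t C; kt = 0.001127 × 1450 = 1.634, e^(−kt) = 0.1952.
M(1450) = 645480 + (368100 − 645480) × 0.1952 = 645480 − 54150 = 591330 t C.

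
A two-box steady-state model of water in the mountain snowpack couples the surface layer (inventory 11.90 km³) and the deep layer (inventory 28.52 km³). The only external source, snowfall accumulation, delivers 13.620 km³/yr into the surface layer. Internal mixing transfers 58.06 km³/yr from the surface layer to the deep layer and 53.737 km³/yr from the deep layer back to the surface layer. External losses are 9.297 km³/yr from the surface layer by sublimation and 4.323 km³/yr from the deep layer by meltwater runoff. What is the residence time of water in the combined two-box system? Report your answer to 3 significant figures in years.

Residence time in the combined system uses the total inventory and the total *external* removal — internal exchanges between the two boxes cancel.
M_total = 11.90 + 28.52 = 40.420 km³.
ΣF_external_out = 9.297 + 4.323 = 13.620 km³/yr.
τ = M_total / ΣF_ext = 40.420 / 13.620 = 2.968 yr.

2.97 yr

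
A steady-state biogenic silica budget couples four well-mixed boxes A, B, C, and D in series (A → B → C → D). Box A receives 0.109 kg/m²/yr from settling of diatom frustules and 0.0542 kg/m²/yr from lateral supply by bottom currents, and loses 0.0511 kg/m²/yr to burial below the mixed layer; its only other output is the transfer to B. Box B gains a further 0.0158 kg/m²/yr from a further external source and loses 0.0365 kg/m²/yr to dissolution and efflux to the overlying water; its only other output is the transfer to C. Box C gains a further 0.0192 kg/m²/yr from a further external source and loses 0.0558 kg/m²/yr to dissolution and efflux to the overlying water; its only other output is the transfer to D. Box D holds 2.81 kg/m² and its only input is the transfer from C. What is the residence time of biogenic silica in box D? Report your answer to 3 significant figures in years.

Box A: F(A→B) = (0.109 + 0.0542) − 0.0511 = 0.11210 kg/m²/yr.
Box B: F(B→C) = (0.11210 + 0.0158) − 0.0365 = 0.091400 kg/m²/yr.
Box C: F(C→D) = (0.091400 + 0.0192) − 0.0558 = 0.054800 kg/m²/yr.
Box D throughput = its input = 0.054800 kg/m²/yr; τ = 2.81 / 0.054800 = 51.28 yr.

51.3 yr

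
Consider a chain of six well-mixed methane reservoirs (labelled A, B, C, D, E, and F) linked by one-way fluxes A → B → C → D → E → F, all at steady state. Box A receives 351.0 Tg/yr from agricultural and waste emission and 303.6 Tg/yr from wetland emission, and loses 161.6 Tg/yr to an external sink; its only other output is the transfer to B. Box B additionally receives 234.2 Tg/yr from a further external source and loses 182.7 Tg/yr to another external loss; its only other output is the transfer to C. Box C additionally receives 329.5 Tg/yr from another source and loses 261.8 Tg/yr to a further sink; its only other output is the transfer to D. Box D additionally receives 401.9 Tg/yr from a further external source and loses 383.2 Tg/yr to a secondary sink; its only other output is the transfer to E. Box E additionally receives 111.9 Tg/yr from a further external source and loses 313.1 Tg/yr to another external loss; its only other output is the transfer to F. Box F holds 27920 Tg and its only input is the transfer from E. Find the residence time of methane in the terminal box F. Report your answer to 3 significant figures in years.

Box A: F(A→B) = (351.0 + 303.6) − 161.6 = 493.00 Tg/yr.
Box B: F(B→C) = (493.00 + 234.2) − 182.7 = 544.50 Tg/yr.
Box C: F(C→D) = (544.50 + 329.5) − 261.8 = 612.20 Tg/yr.
Box D: F(D→E) = (612.20 + 401.9) − 383.2 = 630.90 Tg/yr.
Box E: F(E→F) = (630.90 + 111.9) − 313.1 = 429.70 Tg/yr.
Box F throughput = its input = 429.70 Tg/yr; τ = 27920 / 429.70 = 64.98 yr.

65.0 yr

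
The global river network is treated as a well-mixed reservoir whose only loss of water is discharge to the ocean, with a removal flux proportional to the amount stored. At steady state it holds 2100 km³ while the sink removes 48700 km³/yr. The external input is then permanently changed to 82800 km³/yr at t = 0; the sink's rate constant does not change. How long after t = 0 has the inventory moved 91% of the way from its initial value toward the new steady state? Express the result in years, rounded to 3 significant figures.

τ = M₀/F₀ = 2100/48700 = 0.04312 yr.
The remaining gap fraction is e^(−t/τ); 91% covered ⇒ e^(−t/τ) = 0.0900.
t = −τ ln(0.0900) = 0.04312 × 2.408 = 0.1038 yr.

0.104 yr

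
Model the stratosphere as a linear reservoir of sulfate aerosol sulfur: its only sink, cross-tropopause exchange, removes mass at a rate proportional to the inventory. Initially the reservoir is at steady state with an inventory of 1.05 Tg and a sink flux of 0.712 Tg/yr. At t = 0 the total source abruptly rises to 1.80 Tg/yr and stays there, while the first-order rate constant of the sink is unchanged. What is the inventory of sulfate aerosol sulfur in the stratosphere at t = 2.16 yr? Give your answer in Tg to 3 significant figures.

The sink rate constant is k = F₀/M₀ = 0.712/1.05 = 0.6781 yr⁻¹.
Solving dM/dt = F₁ − kM with M(0) = M₀ gives M(t) = F₁/k + (M₀ − F₁/k)·e^(−kt).
F₁/k = 1.80/0.6781 = 2.6545 Tg; kt = 0.6781 × 2.16 = 1.465, e^(−kt) = 0.2312.
M(2.16) = 2.6545 + (1.05 − 2.6545) × 0.2312 = 2.6545 − 0.3709 = 2.2836 Tg.

2.28 Tg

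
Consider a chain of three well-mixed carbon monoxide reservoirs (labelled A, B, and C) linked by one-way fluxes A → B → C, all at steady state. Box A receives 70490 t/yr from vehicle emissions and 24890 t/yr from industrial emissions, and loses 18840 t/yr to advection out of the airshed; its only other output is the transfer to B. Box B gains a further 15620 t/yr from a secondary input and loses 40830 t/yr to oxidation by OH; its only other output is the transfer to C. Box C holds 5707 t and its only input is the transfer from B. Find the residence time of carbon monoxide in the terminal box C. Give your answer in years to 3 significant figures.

Box A: F(A→B) = (70490 + 24890) − 18840 = 76540 t/yr.
Box B: F(B→C) = (76540 + 15620) − 40830 = 51330 t/yr.
Box C throughput = its input = 51330 t/yr; τ = 5707 / 51330 = 0.1112 yr.

0.111 yr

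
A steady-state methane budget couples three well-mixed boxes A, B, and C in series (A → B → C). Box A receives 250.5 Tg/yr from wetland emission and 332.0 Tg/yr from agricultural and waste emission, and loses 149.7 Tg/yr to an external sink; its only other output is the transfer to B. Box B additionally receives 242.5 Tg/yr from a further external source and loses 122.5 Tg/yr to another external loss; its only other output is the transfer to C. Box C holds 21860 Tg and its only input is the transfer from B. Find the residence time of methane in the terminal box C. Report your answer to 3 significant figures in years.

39.5 yr

Box A: F(A→B) = (250.5 + 332.0) − 149.7 = 432.80 Tg/yr.
Box B: F(B→C) = (432.80 + 242.5) − 122.5 = 552.80 Tg/yr.
Box C throughput = its input = 552.80 Tg/yr; τ = 21860 / 552.80 = 39.54 yr.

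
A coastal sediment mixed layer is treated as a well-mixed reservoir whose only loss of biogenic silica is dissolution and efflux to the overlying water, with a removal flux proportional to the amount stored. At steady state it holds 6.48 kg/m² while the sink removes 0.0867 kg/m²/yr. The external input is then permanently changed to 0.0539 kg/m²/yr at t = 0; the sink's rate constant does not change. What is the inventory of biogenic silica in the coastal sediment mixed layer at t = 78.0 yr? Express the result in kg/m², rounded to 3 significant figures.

Residence time τ = M₀/F₀ = 74.74 yr. The eventual steady state is M_∞ = M₀·(F₁/F₀) = 6.48 × 0.0539/0.0867 = 4.0285 kg/m².
The anomaly ΔM(t) = M(t) − M_∞ decays as ΔM₀·e^(−t/τ) with ΔM₀ = 6.48 − 4.0285 = 2.451 kg/m².
At t = 78.0 yr, e^(−t/τ) = e^(−1.044) = 0.3522, so ΔM = 0.8634 kg/m² and M = 4.0285 + 0.8634 = 4.8919 kg/m².

4.89 kg/m²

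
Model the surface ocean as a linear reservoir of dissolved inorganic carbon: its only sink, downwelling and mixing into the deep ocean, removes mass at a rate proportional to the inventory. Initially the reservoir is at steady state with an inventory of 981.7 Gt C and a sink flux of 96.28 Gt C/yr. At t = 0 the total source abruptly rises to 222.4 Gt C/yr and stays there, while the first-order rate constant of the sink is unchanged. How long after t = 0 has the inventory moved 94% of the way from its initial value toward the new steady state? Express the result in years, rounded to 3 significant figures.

τ = M₀/F₀ = 981.7/96.28 = 10.20 yr.
The remaining gap fraction is e^(−t/τ); 94% covered ⇒ e^(−t/τ) = 0.0600.
t = −τ ln(0.0600) = 10.20 × 2.813 = 28.69 yr.

28.7 yr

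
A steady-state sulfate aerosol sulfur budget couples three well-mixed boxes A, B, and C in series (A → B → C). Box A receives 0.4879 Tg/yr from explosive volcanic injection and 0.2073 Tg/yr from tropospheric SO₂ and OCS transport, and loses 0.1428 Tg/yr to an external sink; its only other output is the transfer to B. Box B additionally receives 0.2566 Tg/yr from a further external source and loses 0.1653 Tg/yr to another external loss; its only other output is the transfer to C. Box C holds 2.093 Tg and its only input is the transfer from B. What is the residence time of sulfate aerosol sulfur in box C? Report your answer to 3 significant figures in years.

Box A: F(A→B) = (0.4879 + 0.2073) − 0.1428 = 0.55240 Tg/yr.
Box B: F(B→C) = (0.55240 + 0.2566) − 0.1653 = 0.64370 Tg/yr.
Box C throughput = its input = 0.64370 Tg/yr; τ = 2.093 / 0.64370 = 3.252 yr.

3.25 yr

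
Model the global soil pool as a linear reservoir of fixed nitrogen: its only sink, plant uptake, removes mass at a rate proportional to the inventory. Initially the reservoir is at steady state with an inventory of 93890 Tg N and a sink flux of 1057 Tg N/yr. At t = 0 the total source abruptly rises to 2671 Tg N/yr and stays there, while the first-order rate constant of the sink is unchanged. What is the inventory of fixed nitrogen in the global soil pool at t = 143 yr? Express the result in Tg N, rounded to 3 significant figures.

Residence time τ = M₀/F₀ = 88.83 yr. The eventual steady state is M_∞ = M₀·(F₁/F₀) = 93890 × 2671/1057 = 237260 Tg N.
The anomaly ΔM(t) = M(t) − M_∞ decays as ΔM₀·e^(−t/τ) with ΔM₀ = 93890 − 237260 = −143400 Tg N.
At t = 143 yr, e^(−t/τ) = e^(−1.610) = 0.1999, so ΔM = −28660 Tg N and M = 237260 − 28660 = 208600 Tg N.

209000 Tg N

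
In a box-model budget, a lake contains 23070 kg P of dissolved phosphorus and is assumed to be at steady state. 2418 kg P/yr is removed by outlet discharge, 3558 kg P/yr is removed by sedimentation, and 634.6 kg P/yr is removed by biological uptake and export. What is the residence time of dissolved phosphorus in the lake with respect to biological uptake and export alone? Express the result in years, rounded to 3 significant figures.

Residence time with respect to a single sink: τ = M / F_sink.
τ = 23070 / 634.6 = 36.35 yr.

36.4 yr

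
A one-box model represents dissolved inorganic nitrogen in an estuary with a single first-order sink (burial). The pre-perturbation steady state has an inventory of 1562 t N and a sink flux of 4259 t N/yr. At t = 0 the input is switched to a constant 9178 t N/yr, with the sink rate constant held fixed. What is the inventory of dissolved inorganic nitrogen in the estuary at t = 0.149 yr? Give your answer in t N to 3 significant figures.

2160 t N

Residence time τ = M₀/F₀ = 0.3668 yr. The eventual steady state is M_∞ = M₀·(F₁/F₀) = 1562 × 9178/4259 = 3366.1 t N.
The anomaly ΔM(t) = M(t) − M_∞ decays as ΔM₀·e^(−t/τ) with ΔM₀ = 1562 − 3366.1 = −1804 t N.
At t = 0.149 yr, e^(−t/τ) = e^(−0.4063) = 0.6661, so ΔM = −1202 t N and M = 3366.1 − 1202 = 2164.3 t N.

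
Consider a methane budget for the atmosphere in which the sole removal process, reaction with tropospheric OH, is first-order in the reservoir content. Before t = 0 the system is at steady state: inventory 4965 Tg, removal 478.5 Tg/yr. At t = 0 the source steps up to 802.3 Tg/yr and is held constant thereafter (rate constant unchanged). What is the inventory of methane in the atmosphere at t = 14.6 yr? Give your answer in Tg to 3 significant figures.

7500 Tg

τ = M₀/F₀ = 4965/478.5 = 10.38 yr; rate constant k = 1/τ.
New steady state M_∞ = F₁/k = F₁·τ = 802.3 × 10.38 = 8324.8 Tg.
M(t) = M_∞ + (M₀ − M_∞)·e^(−t/τ); t/τ = 14.6/10.38 = 1.407, so e^(−t/τ) = 0.2449.
M(t) = 8324.8 − 3360 × 0.2449 = 7502.1 Tg.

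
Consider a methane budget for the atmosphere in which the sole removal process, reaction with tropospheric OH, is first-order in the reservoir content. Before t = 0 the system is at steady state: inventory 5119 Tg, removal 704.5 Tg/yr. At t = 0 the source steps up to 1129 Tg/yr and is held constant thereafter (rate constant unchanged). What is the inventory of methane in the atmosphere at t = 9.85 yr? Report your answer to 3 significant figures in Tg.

Residence time τ = M₀/F₀ = 7.266 yr. The eventual steady state is M_∞ = M₀·(F₁/F₀) = 5119 × 1129/704.5 = 8203.5 Tg.
The anomaly ΔM(t) = M(t) − M_∞ decays as ΔM₀·e^(−t/τ) with ΔM₀ = 5119 − 8203.5 = −3084 Tg.
At t = 9.85 yr, e^(−t/τ) = e^(−1.356) = 0.2578, so ΔM = −795.2 Tg and M = 8203.5 − 795.2 = 7408.3 Tg.

7410 Tg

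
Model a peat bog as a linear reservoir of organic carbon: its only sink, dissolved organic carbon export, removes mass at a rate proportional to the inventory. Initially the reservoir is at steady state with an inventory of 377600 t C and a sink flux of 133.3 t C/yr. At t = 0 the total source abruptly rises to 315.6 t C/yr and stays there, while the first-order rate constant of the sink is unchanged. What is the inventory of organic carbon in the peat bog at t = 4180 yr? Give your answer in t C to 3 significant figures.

776000 t C

Residence time τ = M₀/F₀ = 2833 yr. The eventual steady state is M_∞ = M₀·(F₁/F₀) = 377600 × 315.6/133.3 = 894000 t C.
The anomaly ΔM(t) = M(t) − M_∞ decays as ΔM₀·e^(−t/τ) with ΔM₀ = 377600 − 894000 = −516400 t C.
At t = 4180 yr, e^(−t/τ) = e^(−1.476) = 0.2286, so ΔM = −118100 t C and M = 894000 − 118100 = 775930 t C.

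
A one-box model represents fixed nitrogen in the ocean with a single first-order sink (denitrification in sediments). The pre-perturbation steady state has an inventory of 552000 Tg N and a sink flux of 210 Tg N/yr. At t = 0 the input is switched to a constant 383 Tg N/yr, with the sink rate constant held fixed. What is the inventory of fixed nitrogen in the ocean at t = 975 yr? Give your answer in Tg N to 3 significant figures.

693000 Tg N

The sink rate constant is k = F₀/M₀ = 210/552000 = 0.0003804 yr⁻¹.
Solving dM/dt = F₁ − kM with M(0) = M₀ gives M(t) = F₁/k + (M₀ − F₁/k)·e^(−kt).
F₁/k = 383/0.0003804 = 1.0067×10^6 Tg N; kt = 0.0003804 × 975 = 0.3709, e^(−kt) = 0.6901.
M(975) = 1.0067×10^6 + (552000 − 1.0067×10^6) × 0.6901 = 1.0067×10^6 − 313800 = 692930 Tg N.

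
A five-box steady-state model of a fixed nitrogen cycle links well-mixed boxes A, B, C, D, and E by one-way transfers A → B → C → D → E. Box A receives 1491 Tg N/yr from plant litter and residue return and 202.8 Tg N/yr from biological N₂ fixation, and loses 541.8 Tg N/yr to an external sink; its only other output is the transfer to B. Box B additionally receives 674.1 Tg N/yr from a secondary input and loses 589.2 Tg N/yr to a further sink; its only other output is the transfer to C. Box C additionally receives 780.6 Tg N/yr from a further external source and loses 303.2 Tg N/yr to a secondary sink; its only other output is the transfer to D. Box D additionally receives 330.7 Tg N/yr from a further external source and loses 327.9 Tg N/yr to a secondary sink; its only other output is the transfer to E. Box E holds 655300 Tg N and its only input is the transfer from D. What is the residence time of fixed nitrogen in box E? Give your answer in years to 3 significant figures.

Box A: F(A→B) = (1491 + 202.8) − 541.8 = 1152.0 Tg N/yr.
Box B: F(B→C) = (1152.0 + 674.1) − 589.2 = 1236.9 Tg N/yr.
Box C: F(C→D) = (1236.9 + 780.6) − 303.2 = 1714.3 Tg N/yr.
Box D: F(D→E) = (1714.3 + 330.7) − 327.9 = 1717.1 Tg N/yr.
Box E throughput = its input = 1717.1 Tg N/yr; τ = 655300 / 1717.1 = 381.6 yr.

382 yr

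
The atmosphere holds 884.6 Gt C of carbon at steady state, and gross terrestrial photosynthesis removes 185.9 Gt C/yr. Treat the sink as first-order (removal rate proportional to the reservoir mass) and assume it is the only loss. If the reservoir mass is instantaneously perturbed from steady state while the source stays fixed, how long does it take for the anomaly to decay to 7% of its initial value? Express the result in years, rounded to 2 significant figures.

For a linear reservoir the anomaly decays as exp(−t/τ) with τ = M/F = 884.6/185.9 = 4.758 yr.
exp(−t/τ) = 0.07 ⇒ t = −τ ln(0.07) = 4.758 × 2.659 = 12.65 yr.

13 yr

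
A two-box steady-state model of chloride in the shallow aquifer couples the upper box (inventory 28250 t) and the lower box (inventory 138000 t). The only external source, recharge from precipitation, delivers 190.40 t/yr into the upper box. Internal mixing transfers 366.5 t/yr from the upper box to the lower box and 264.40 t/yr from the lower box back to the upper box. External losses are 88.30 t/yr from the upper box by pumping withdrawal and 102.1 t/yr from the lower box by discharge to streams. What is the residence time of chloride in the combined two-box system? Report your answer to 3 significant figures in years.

Residence time in the combined system uses the total inventory and the total *external* removal — internal exchanges between the two boxes cancel.
M_total = 28250 + 138000 = 166250 t.
ΣF_external_out = 88.30 + 102.1 = 190.40 t/yr.
τ = M_total / ΣF_ext = 166250 / 190.40 = 873.2 yr.

873 yr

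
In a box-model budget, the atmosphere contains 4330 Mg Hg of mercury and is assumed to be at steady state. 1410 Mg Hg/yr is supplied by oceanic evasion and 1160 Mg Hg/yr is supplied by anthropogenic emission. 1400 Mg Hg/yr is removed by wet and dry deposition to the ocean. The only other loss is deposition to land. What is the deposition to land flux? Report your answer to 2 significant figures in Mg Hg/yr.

At steady state ΣF_in = ΣF_out.
ΣF_in = 1410 + 1160 = 2570.0 Mg Hg/yr.
Deposition to land flux = ΣF_in − (1400) = 2570.0 − 1400 = 1170 Mg Hg/yr.

1200 Mg Hg/yr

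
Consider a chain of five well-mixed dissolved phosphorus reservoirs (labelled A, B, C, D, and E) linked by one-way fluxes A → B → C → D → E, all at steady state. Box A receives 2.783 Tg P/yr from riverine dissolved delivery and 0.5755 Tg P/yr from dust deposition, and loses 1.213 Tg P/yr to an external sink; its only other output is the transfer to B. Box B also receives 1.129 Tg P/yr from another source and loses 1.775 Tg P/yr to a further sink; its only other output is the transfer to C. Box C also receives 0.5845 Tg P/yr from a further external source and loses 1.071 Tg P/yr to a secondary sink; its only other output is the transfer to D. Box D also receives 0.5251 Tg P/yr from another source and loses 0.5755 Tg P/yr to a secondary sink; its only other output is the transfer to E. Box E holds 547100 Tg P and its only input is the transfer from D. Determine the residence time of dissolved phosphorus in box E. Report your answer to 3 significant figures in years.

Box A: F(A→B) = (2.783 + 0.5755) − 1.213 = 2.1455 Tg P/yr.
Box B: F(B→C) = (2.1455 + 1.129) − 1.775 = 1.4995 Tg P/yr.
Box C: F(C→D) = (1.4995 + 0.5845) − 1.071 = 1.0130 Tg P/yr.
Box D: F(D→E) = (1.0130 + 0.5251) − 0.5755 = 0.96260 Tg P/yr.
Box E throughput = its input = 0.96260 Tg P/yr; τ = 547100 / 0.96260 = 568400 yr.

568000 yr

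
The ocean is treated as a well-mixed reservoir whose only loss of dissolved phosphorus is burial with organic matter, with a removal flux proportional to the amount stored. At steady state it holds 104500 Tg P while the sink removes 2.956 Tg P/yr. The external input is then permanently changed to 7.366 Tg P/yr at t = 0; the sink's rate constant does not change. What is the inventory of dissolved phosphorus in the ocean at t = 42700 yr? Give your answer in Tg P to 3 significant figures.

214000 Tg P

τ = M₀/F₀ = 104500/2.956 = 35350 yr; rate constant k = 1/τ.
New steady state M_∞ = F₁/k = F₁·τ = 7.366 × 35350 = 260400 Tg P.
M(t) = M_∞ + (M₀ − M_∞)·e^(−t/τ); t/τ = 42700/35350 = 1.208, so e^(−t/τ) = 0.2988.
M(t) = 260400 − 155900 × 0.2988 = 213810 Tg P.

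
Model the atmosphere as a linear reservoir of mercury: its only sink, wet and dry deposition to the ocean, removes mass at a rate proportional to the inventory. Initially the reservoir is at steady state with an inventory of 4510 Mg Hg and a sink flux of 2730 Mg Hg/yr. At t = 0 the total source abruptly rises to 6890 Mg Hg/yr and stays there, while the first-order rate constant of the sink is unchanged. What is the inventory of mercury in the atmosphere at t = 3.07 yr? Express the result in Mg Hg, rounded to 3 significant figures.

10300 Mg Hg

τ = M₀/F₀ = 4510/2730 = 1.652 yr; rate constant k = 1/τ.
New steady state M_∞ = F₁/k = F₁·τ = 6890 × 1.652 = 11382 Mg Hg.
M(t) = M_∞ + (M₀ − M_∞)·e^(−t/τ); t/τ = 3.07/1.652 = 1.858, so e^(−t/τ) = 0.1559.
M(t) = 11382 − 6872 × 0.1559 = 10311 Mg Hg.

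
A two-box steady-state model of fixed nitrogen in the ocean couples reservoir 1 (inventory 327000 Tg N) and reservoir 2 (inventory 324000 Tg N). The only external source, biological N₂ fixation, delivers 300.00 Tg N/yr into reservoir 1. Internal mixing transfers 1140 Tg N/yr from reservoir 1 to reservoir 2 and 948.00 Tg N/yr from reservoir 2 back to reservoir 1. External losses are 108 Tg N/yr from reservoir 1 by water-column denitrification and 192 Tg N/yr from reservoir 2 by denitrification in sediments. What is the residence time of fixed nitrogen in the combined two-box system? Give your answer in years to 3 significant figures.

2170 yr

Residence time in the combined system uses the total inventory and the total *external* removal — internal exchanges between the two boxes cancel.
M_total = 327000 + 324000 = 651000 Tg N.
ΣF_external_out = 108 + 192 = 300.00 Tg N/yr.
τ = M_total / ΣF_ext = 651000 / 300.00 = 2170 yr.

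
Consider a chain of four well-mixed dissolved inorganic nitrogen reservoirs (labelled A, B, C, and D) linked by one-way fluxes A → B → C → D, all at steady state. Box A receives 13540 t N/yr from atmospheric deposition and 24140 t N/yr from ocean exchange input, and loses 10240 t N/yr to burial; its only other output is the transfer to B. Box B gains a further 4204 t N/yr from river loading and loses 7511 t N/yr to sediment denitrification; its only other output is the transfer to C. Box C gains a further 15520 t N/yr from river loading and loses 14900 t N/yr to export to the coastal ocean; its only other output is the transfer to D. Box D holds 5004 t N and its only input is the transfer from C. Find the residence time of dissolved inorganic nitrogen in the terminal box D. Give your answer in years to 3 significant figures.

Box A: F(A→B) = (13540 + 24140) − 10240 = 27440 t N/yr.
Box B: F(B→C) = (27440 + 4204) − 7511 = 24133 t N/yr.
Box C: F(C→D) = (24133 + 15520) − 14900 = 24753 t N/yr.
Box D throughput = its input = 24753 t N/yr; τ = 5004 / 24753 = 0.2022 yr.

0.202 yr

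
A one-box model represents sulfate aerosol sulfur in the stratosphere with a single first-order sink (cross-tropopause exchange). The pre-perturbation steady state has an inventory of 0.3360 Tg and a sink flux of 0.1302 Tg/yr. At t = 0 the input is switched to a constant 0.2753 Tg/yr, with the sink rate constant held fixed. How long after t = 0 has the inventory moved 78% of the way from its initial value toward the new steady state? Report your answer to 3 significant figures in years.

τ = M₀/F₀ = 0.3360/0.1302 = 2.581 yr.
The remaining gap fraction is e^(−t/τ); 78% covered ⇒ e^(−t/τ) = 0.220.
t = −τ ln(0.220) = 2.581 × 1.514 = 3.907 yr.

3.91 yr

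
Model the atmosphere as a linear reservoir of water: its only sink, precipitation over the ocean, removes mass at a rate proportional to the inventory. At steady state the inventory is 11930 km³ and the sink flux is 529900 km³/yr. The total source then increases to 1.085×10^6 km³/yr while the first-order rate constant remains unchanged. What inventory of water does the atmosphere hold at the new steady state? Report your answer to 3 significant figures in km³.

Rate constant k = F/M = 529900 / 11930 = 44.42 yr⁻¹.
At the new steady state, source = k·M_new ⇒ M_new = 1.085×10^6 / 44.42 = 24430 km³.
(Equivalently M_new = M × F_new/F_old = 11930 × 1.085×10^6/529900.)

24400 km³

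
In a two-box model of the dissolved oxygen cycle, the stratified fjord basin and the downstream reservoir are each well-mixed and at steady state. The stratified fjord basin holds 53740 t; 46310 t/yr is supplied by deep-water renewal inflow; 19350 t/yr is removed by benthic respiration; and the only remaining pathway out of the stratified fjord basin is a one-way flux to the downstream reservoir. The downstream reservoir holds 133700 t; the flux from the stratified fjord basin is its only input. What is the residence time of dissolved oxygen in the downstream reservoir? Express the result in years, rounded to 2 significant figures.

Balance the stratified fjord basin: ΣF_in = 46310 t/yr.
Flux to the downstream reservoir = ΣF_in − (19350) = 26960 t/yr.
At steady state the output of the downstream reservoir equals its input, 26960 t/yr.
τ = M / F = 133700 / 26960 = 4.959 yr.

5.0 yr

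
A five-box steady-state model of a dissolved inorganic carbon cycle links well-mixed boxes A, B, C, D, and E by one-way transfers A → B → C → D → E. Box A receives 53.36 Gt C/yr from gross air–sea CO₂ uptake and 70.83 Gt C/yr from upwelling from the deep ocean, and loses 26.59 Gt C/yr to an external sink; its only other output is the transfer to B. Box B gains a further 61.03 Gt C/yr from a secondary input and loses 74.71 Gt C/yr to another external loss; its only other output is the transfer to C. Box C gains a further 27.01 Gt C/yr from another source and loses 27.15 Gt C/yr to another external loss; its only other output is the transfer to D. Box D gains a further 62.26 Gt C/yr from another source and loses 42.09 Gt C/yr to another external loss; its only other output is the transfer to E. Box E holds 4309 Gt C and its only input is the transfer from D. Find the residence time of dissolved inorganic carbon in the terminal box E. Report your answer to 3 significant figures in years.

Box A: F(A→B) = (53.36 + 70.83) − 26.59 = 97.600 Gt C/yr.
Box B: F(B→C) = (97.600 + 61.03) − 74.71 = 83.920 Gt C/yr.
Box C: F(C→D) = (83.920 + 27.01) − 27.15 = 83.780 Gt C/yr.
Box D: F(D→E) = (83.780 + 62.26) − 42.09 = 103.95 Gt C/yr.
Box E throughput = its input = 103.95 Gt C/yr; τ = 4309 / 103.95 = 41.45 yr.

41.5 yr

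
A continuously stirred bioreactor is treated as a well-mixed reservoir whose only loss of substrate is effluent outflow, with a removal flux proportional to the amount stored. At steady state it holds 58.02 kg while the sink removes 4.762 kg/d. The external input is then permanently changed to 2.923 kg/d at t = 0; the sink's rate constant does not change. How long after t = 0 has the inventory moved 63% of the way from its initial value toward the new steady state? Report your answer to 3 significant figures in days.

12.1 d

τ = M₀/F₀ = 58.02/4.762 = 12.18 d.
The remaining gap fraction is e^(−t/τ); 63% covered ⇒ e^(−t/τ) = 0.370.
t = −τ ln(0.370) = 12.18 × 0.9943 = 12.11 d.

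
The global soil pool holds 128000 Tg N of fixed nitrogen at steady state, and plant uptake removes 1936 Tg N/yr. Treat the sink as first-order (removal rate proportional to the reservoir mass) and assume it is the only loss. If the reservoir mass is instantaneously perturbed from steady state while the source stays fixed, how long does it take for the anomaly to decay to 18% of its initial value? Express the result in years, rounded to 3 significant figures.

For a linear reservoir the anomaly decays as exp(−t/τ) with τ = M/F = 128000/1936 = 66.12 yr.
exp(−t/τ) = 0.18 ⇒ t = −τ ln(0.18) = 66.12 × 1.715 = 113.4 yr.

113 yr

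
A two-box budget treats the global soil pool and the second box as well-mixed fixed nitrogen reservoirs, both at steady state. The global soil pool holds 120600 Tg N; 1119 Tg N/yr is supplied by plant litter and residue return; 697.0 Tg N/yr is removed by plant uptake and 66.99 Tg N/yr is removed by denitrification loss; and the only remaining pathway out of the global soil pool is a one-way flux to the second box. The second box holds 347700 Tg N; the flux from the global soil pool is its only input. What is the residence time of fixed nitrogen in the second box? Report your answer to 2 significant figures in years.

Balance the global soil pool: ΣF_in = 1119.0 Tg N/yr.
Flux to the second box = ΣF_in − (697.0 + 66.99) = 355.01 Tg N/yr.
At steady state the output of the second box equals its input, 355.01 Tg N/yr.
τ = M / F = 347700 / 355.01 = 979.4 yr.

980 yr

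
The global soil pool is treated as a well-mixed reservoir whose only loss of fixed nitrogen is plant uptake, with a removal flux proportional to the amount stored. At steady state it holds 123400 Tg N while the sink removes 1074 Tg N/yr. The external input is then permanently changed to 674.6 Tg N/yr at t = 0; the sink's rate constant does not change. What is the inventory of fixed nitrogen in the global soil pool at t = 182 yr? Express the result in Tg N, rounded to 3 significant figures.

86900 Tg N

Residence time τ = M₀/F₀ = 114.9 yr. The eventual steady state is M_∞ = M₀·(F₁/F₀) = 123400 × 674.6/1074 = 77510 Tg N.
The anomaly ΔM(t) = M(t) − M_∞ decays as ΔM₀·e^(−t/τ) with ΔM₀ = 123400 − 77510 = 45890 Tg N.
At t = 182 yr, e^(−t/τ) = e^(−1.584) = 0.2051, so ΔM = 9414 Tg N and M = 77510 + 9414 = 86924 Tg N.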